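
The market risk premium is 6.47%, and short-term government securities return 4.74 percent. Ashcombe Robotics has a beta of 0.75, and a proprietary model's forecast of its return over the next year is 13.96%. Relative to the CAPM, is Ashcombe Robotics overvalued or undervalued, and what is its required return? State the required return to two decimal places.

Required return = R_f + β·MRP = 4.74% + 0.75 × 6.47% = 9.59%
Forecast 13.96% > required 9.59% → the stock plots above the SML → undervalued.

Undervalued; required return 9.59%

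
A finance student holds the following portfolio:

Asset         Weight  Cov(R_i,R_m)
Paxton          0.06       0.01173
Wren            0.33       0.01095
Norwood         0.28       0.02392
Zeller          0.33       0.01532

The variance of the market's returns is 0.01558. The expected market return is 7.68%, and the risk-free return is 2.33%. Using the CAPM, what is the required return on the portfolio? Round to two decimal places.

7.85%

β_Paxton = 0.01173 / 0.01558 = 0.7529
β_Wren = 0.01095 / 0.01558 = 0.7028
β_Norwood = 0.02392 / 0.01558 = 1.5353
β_Zeller = 0.01532 / 0.01558 = 0.9833
β_P = Σ w_i β_i = 0.06×0.7529 + 0.33×0.7028 + 0.28×1.5353 + 0.33×0.9833 = 1.0315
MRP = 7.68% − 2.33% = 5.35%
E(R_P) = R_f + β_P × MRP = 2.33% + 1.0315 × 5.35% = 7.85%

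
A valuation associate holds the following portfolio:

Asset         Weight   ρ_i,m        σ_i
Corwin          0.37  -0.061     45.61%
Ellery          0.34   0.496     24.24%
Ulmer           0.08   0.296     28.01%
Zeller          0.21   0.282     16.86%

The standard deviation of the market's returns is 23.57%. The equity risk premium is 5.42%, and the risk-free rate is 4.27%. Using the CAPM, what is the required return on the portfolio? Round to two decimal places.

β_Corwin = -0.061 × 45.61% / 23.57% = -0.1180
β_Ellery = 0.496 × 24.24% / 23.57% = 0.5101
β_Ulmer = 0.296 × 28.01% / 23.57% = 0.3518
β_Zeller = 0.282 × 16.86% / 23.57% = 0.2017
β_P = Σ w_i β_i = 0.37×-0.1180 + 0.34×0.5101 + 0.08×0.3518 + 0.21×0.2017 = 0.2003
E(R_P) = R_f + β_P × MRP = 4.27% + 0.2003 × 5.42% = 5.36%

5.36%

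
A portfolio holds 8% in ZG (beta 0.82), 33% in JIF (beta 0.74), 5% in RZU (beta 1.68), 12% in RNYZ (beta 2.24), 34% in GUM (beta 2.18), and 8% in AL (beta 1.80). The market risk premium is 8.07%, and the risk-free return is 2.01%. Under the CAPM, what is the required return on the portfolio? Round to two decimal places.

14.50%

β_P = Σ w_i β_i = 0.08×0.82 + 0.33×0.74 + 0.05×1.68 + 0.12×2.24 + 0.34×2.18 + 0.08×1.80 = 1.5478
E(R_P) = R_f + β_P × MRP = 2.01% + 1.5478 × 8.07% = 14.50%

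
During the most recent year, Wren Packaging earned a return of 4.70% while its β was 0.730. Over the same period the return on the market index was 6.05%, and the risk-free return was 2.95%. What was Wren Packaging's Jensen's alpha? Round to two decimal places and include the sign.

-0.51%

Market excess return = 6.05% − 2.95% = 3.10%
CAPM benchmark = R_f + β(R_m − R_f) = 2.95% + 0.730 × 3.10% = 5.21300%
α = actual − benchmark = 4.70% − 5.21300% = -0.51%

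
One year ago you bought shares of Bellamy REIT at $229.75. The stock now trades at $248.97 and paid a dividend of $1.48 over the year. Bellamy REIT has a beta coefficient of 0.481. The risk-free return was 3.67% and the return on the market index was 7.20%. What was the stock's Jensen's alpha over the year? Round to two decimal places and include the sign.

+3.64%

Realised HPR = (P1 + D1 − P0) / P0 = (248.97 + 1.48 − 229.75) / 229.75 = 20.70 / 229.75 = 9.0098%
MRP = 7.20% − 3.67% = 3.53%
CAPM required = R_f + β·MRP = 3.67% + 0.481 × 3.53% = 5.36793%
α = realised − required = 9.0098% − 5.36793% = +3.64%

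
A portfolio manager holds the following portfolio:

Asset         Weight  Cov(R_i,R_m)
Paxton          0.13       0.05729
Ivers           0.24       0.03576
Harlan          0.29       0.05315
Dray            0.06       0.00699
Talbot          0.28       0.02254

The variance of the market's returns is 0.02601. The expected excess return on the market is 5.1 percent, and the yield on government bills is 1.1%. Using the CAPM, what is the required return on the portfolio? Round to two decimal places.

8.59%

β_Paxton = 0.05729 / 0.02601 = 2.2026
β_Ivers = 0.03576 / 0.02601 = 1.3749
β_Harlan = 0.05315 / 0.02601 = 2.0434
β_Dray = 0.00699 / 0.02601 = 0.2687
β_Talbot = 0.02254 / 0.02601 = 0.8666
β_P = Σ w_i β_i = 0.13×2.2026 + 0.24×1.3749 + 0.29×2.0434 + 0.06×0.2687 + 0.28×0.8666 = 1.4677
E(R_P) = R_f + β_P × MRP = 1.1% + 1.4677 × 5.1% = 8.59%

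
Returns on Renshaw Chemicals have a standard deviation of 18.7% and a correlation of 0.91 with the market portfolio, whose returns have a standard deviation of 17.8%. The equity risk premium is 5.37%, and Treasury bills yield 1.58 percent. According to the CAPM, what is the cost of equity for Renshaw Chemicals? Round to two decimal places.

6.71%

β = ρ × σ_i / σ_m = 0.91 × 18.7% / 17.8% = 0.9560
E(R) = 1.58% + 0.9560 × 5.37% = 6.71%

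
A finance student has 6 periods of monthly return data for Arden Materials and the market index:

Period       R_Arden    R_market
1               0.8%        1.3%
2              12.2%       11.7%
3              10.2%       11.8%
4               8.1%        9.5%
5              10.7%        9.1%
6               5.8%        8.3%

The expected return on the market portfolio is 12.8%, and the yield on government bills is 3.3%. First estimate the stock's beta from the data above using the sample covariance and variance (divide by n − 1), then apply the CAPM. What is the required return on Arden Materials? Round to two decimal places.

12.86%

Mean R_i = (0.8 + 12.2 + 10.2 + 8.1 + 10.7 + 5.8) / 6 = 7.9667%
Mean R_m = (1.3 + 11.7 + 11.8 + 9.5 + 9.1 + 8.3) / 6 = 8.6167%
Σ(R_i − R̄_i)(R_m − R̄_m) = 74.7233  ⇒  Cov = 74.7233 / 5 = 14.9447
Σ(R_m − R̄_m)² = 74.2883  ⇒  Var(R_m) = 74.2883 / 5 = 14.8577
β = Cov / Var(R_m) = 14.9447 / 14.8577 = 1.0059
MRP = 12.8% − 3.3% = 9.50%
E(R) = R_f + β × MRP = 3.3% + 1.0059 × 9.5% = 12.86%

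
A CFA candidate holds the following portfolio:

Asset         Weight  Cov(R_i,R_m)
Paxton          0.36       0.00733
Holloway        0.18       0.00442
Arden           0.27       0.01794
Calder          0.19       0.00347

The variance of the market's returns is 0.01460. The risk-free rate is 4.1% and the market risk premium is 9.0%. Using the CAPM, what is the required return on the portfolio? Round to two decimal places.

β_Paxton = 0.00733 / 0.01460 = 0.5021
β_Holloway = 0.00442 / 0.01460 = 0.3027
β_Arden = 0.01794 / 0.01460 = 1.2288
β_Calder = 0.00347 / 0.01460 = 0.2377
β_P = Σ w_i β_i = 0.36×0.5021 + 0.18×0.3027 + 0.27×1.2288 + 0.19×0.2377 = 0.6122
E(R_P) = R_f + β_P × MRP = 4.1% + 0.6122 × 9.0% = 9.61%

9.61%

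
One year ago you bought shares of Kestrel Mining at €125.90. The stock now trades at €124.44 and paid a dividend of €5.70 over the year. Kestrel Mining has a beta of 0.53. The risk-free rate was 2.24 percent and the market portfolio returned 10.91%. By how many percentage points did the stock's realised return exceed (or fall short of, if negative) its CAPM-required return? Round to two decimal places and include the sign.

-3.47%

Realised HPR = (P1 + D1 − P0) / P0 = (124.44 + 5.70 − 125.90) / 125.90 = 4.24 / 125.90 = 3.3678%
MRP = 10.91% − 2.24% = 8.67%
CAPM required = R_f + β·MRP = 2.24% + 0.53 × 8.67% = 6.8351%
α = realised − required = 3.3678% − 6.8351% = -3.47%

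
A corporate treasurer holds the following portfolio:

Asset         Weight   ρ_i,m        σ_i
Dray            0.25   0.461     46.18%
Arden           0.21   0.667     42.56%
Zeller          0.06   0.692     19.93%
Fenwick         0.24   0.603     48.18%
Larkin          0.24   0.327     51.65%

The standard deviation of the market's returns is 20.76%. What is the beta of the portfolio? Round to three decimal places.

1.115

β_Dray = 0.461 × 46.18% / 20.76% = 1.0255
β_Arden = 0.667 × 42.56% / 20.76% = 1.3674
β_Zeller = 0.692 × 19.93% / 20.76% = 0.6643
β_Fenwick = 0.603 × 48.18% / 20.76% = 1.3994
β_Larkin = 0.327 × 51.65% / 20.76% = 0.8136
β_P = Σ w_i β_i = 0.25×1.0255 + 0.21×1.3674 + 0.06×0.6643 + 0.24×1.3994 + 0.24×0.8136 = 1.1145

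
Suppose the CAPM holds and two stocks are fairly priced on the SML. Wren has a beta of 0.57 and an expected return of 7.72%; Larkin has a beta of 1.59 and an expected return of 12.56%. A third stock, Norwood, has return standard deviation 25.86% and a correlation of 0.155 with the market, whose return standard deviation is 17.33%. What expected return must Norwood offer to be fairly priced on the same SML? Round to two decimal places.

6.11%

MRP = (12.56% − 7.72%) / (1.59 − 0.57) = 4.7451%
R_f = 7.72% − 0.57 × 4.7451% = 5.0153%
β_Norwood = ρ·σ_i/σ_m = 0.155 × 25.86 / 17.33 = 0.2313
E(R_Norwood) = R_f + β × MRP = 5.0153% + 0.2313 × 4.7451% = 6.11%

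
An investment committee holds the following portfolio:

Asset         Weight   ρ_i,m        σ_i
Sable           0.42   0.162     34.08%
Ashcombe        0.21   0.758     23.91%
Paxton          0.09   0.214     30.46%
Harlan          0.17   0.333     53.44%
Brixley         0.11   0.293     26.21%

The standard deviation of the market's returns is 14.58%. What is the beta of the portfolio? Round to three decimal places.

β_Sable = 0.162 × 34.08% / 14.58% = 0.3787
β_Ashcombe = 0.758 × 23.91% / 14.58% = 1.2431
β_Paxton = 0.214 × 30.46% / 14.58% = 0.4471
β_Harlan = 0.333 × 53.44% / 14.58% = 1.2205
β_Brixley = 0.293 × 26.21% / 14.58% = 0.5267
β_P = Σ w_i β_i = 0.42×0.3787 + 0.21×1.2431 + 0.09×0.4471 + 0.17×1.2205 + 0.11×0.5267 = 0.7258

0.726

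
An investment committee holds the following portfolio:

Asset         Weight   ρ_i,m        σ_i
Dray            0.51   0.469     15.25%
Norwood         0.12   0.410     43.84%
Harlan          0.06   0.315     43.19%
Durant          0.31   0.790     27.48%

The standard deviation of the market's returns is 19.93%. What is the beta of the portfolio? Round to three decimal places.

0.670

β_Dray = 0.469 × 15.25% / 19.93% = 0.3589
β_Norwood = 0.410 × 43.84% / 19.93% = 0.9019
β_Harlan = 0.315 × 43.19% / 19.93% = 0.6826
β_Durant = 0.790 × 27.48% / 19.93% = 1.0893
β_P = Σ w_i β_i = 0.51×0.3589 + 0.12×0.9019 + 0.06×0.6826 + 0.31×1.0893 = 0.6699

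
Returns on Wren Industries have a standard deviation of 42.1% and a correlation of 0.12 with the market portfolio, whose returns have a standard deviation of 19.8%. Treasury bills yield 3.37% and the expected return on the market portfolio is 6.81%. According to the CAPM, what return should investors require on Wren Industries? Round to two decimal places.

4.25%

β = ρ × σ_i / σ_m = 0.12 × 42.1% / 19.8% = 0.2552
MRP = 6.81% − 3.37% = 3.44%
E(R) = 3.37% + 0.2552 × 3.44% = 4.25%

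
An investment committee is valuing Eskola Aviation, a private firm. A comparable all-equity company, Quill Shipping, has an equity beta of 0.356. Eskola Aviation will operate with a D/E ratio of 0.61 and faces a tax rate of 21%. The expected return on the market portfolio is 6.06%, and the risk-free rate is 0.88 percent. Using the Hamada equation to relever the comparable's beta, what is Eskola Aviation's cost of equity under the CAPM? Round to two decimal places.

3.61%

β_L = β_U × [1 + (1 − t)(D/E)] = 0.356 × [1 + (1 − 0.21) × 0.61]
    = 0.356 × [1 + 0.79 × 0.61] = 0.356 × 1.4819 = 0.5276
MRP = 6.06% − 0.88% = 5.18%
E(R) = R_f + β_L × MRP = 0.88% + 0.5276 × 5.18% = 3.61%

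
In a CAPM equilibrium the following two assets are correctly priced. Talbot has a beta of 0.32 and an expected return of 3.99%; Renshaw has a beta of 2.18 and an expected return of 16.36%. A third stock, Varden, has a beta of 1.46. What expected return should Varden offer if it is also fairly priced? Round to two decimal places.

MRP (SML slope) = (16.36% − 3.99%) / (2.18 − 0.32) = 12.37% / 1.86 = 6.6505%
R_f (intercept) = 3.99% − 0.32 × 6.6505% = 1.8618%
E(R_Varden) = R_f + β × MRP = 1.8618% + 1.46 × 6.6505% = 11.57%

11.57%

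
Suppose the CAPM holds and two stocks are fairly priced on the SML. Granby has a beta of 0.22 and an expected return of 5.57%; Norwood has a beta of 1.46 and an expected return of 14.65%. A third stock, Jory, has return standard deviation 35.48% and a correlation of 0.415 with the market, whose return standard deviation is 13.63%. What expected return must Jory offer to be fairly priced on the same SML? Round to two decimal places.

11.87%

MRP = (14.65% − 5.57%) / (1.46 − 0.22) = 7.3226%
R_f = 5.57% − 0.22 × 7.3226% = 3.9590%
β_Jory = ρ·σ_i/σ_m = 0.415 × 35.48 / 13.63 = 1.0803
E(R_Jory) = R_f + β × MRP = 3.9590% + 1.0803 × 7.3226% = 11.87%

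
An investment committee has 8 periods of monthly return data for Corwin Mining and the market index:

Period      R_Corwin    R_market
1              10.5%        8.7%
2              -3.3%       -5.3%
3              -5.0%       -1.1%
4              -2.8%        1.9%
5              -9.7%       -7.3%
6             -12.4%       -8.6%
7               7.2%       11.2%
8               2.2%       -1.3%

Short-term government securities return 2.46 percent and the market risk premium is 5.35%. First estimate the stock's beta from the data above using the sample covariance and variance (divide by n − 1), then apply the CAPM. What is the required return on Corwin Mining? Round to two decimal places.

Mean R_i = (10.5 − 3.3 − 5.0 − 2.8 − 9.7 − 12.4 + 7.2 + 2.2) / 8 = -1.6625%
Mean R_m = (8.7 − 5.3 − 1.1 + 1.9 − 7.3 − 8.6 + 11.2 − 1.3) / 8 = -0.2250%
Σ(R_i − R̄_i)(R_m − R̄_m) = 361.2575  ⇒  Cov = 361.2575 / 7 = 51.6082
Σ(R_m − R̄_m)² = 362.5750  ⇒  Var(R_m) = 362.5750 / 7 = 51.7964
β = Cov / Var(R_m) = 51.6082 / 51.7964 = 0.9964
E(R) = R_f + β × MRP = 2.46% + 0.9964 × 5.35% = 7.79%

7.79%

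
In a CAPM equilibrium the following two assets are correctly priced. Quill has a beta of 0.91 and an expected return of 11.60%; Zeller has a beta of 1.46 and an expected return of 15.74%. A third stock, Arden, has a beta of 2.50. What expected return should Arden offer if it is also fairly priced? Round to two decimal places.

MRP (SML slope) = (15.74% − 11.60%) / (1.46 − 0.91) = 4.14% / 0.55 = 7.5273%
R_f (intercept) = 11.60% − 0.91 × 7.5273% = 4.7502%
E(R_Arden) = R_f + β × MRP = 4.7502% + 2.50 × 7.5273% = 23.57%

23.57%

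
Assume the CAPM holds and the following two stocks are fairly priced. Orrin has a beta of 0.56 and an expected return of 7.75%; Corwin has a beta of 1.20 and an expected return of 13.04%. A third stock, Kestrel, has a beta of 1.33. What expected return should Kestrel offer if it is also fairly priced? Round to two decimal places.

14.11%

MRP (SML slope) = (13.04% − 7.75%) / (1.20 − 0.56) = 5.29% / 0.64 = 8.2656%
R_f (intercept) = 7.75% − 0.56 × 8.2656% = 3.1213%
E(R_Kestrel) = R_f + β × MRP = 3.1213% + 1.33 × 8.2656% = 14.11%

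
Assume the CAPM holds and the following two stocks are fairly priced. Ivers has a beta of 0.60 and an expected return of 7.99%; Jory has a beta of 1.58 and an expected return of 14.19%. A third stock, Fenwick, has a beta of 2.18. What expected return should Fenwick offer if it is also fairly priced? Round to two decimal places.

17.99%

MRP (SML slope) = (14.19% − 7.99%) / (1.58 − 0.60) = 6.20% / 0.98 = 6.3265%
R_f (intercept) = 7.99% − 0.60 × 6.3265% = 4.1941%
E(R_Fenwick) = R_f + β × MRP = 4.1941% + 2.18 × 6.3265% = 17.99%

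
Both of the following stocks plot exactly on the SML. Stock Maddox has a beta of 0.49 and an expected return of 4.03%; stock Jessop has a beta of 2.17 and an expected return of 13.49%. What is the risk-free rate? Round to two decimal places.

1.27%

Both satisfy E(R) = R_f + β·MRP, so the slope of the SML is
MRP = (13.49% − 4.03%) / (2.17 − 0.49) = 9.46% / 1.68 = 5.6310%
R_f = E(R_Maddox) − β_Maddox·MRP = 4.03% − 0.49 × 5.6310% = 1.2708%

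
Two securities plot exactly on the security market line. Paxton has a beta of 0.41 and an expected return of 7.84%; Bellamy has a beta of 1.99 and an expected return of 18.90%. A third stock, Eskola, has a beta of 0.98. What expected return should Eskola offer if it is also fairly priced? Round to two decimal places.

11.83%

MRP (SML slope) = (18.90% − 7.84%) / (1.99 − 0.41) = 11.06% / 1.58 = 7.0000%
R_f (intercept) = 7.84% − 0.41 × 7.0000% = 4.9700%
E(R_Eskola) = R_f + β × MRP = 4.9700% + 0.98 × 7.0000% = 11.83%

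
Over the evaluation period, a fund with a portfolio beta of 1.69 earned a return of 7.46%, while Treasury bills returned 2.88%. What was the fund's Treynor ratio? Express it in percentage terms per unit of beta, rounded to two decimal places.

Treynor = (R_P − R_f) / β_P = (7.46% − 2.88%) / 1.6900 = 4.58% / 1.6900 = 2.71%

2.71%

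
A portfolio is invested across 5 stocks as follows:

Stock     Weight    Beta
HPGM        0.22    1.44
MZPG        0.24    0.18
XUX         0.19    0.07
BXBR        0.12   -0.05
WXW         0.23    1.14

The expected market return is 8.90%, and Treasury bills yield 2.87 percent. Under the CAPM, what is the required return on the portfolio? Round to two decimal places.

β_P = Σ w_i β_i = 0.22×1.44 + 0.24×0.18 + 0.19×0.07 + 0.12×-0.05 + 0.23×1.14 = 0.6295
MRP = 8.90% − 2.87% = 6.03%
E(R_P) = R_f + β_P × MRP = 2.87% + 0.6295 × 6.03% = 6.67%

6.67%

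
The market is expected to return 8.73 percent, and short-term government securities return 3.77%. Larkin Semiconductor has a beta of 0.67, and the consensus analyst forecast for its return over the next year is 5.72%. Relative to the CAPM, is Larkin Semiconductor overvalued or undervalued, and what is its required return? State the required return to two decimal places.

MRP = 8.73% − 3.77% = 4.96%
Required return = R_f + β·MRP = 3.77% + 0.67 × 4.96% = 7.09%
Forecast 5.72% < required 7.09% → the stock plots below the SML → overvalued.

Overvalued; required return 7.09%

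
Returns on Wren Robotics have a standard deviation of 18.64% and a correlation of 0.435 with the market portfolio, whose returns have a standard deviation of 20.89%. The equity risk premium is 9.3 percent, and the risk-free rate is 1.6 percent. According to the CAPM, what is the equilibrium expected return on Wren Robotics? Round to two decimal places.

5.21%

β = ρ × σ_i / σ_m = 0.435 × 18.64% / 20.89% = 0.3881
E(R) = 1.6% + 0.3881 × 9.3% = 5.21%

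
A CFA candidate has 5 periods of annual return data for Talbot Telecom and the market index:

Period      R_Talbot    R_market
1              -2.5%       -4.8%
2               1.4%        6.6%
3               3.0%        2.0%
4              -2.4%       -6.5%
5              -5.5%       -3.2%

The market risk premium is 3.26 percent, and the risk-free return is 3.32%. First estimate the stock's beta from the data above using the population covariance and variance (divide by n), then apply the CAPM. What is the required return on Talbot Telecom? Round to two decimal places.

Mean R_i = (-2.5 + 1.4 + 3.0 − 2.4 − 5.5) / 5 = -1.2000%
Mean R_m = (-4.8 + 6.6 + 2.0 − 6.5 − 3.2) / 5 = -1.1800%
Σ(R_i − R̄_i)(R_m − R̄_m) = 53.3600  ⇒  Cov = 53.3600 / 5 = 10.6720
Σ(R_m − R̄_m)² = 116.1280  ⇒  Var(R_m) = 116.1280 / 5 = 23.2256
β = Cov / Var(R_m) = 10.6720 / 23.2256 = 0.4595
E(R) = R_f + β × MRP = 3.32% + 0.4595 × 3.26% = 4.82%

4.82%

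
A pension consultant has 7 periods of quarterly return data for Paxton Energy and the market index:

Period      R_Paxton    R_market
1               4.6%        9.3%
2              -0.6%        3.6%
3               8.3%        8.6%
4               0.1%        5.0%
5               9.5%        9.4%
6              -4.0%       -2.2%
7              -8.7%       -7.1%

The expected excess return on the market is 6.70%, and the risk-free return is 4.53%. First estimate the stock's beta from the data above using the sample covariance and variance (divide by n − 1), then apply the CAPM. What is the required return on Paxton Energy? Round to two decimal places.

Mean R_i = (4.6 − 0.6 + 8.3 + 0.1 + 9.5 − 4.0 − 8.7) / 7 = 1.3143%
Mean R_m = (9.3 + 3.6 + 8.6 + 5.0 + 9.4 − 2.2 − 7.1) / 7 = 3.8000%
Σ(R_i − R̄_i)(R_m − R̄_m) = 237.4100  ⇒  Cov = 237.4100 / 6 = 39.5683
Σ(R_m − R̄_m)² = 240.9400  ⇒  Var(R_m) = 240.9400 / 6 = 40.1567
β = Cov / Var(R_m) = 39.5683 / 40.1567 = 0.9853
E(R) = R_f + β × MRP = 4.53% + 0.9853 × 6.70% = 11.13%

11.13%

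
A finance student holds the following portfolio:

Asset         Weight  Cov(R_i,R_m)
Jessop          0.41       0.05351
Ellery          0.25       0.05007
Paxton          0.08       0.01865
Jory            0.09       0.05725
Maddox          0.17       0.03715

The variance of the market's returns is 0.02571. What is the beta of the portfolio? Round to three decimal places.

1.844

β_Jessop = 0.05351 / 0.02571 = 2.0813
β_Ellery = 0.05007 / 0.02571 = 1.9475
β_Paxton = 0.01865 / 0.02571 = 0.7254
β_Jory = 0.05725 / 0.02571 = 2.2268
β_Maddox = 0.03715 / 0.02571 = 1.4450
β_P = Σ w_i β_i = 0.41×2.0813 + 0.25×1.9475 + 0.08×0.7254 + 0.09×2.2268 + 0.17×1.4450 = 1.8443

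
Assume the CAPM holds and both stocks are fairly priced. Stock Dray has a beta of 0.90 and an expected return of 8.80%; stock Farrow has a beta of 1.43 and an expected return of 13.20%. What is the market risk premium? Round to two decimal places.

Both satisfy E(R) = R_f + β·MRP, so the slope of the SML is
MRP = (13.20% − 8.80%) / (1.43 − 0.90) = 4.40% / 0.53 = 8.3019%

8.30%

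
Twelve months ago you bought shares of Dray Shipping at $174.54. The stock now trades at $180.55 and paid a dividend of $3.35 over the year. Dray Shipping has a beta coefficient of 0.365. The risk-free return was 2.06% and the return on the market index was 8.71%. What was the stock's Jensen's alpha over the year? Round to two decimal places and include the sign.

Realised HPR = (P1 + D1 − P0) / P0 = (180.55 + 3.35 − 174.54) / 174.54 = 9.36 / 174.54 = 5.3627%
MRP = 8.71% − 2.06% = 6.65%
CAPM required = R_f + β·MRP = 2.06% + 0.365 × 6.65% = 4.48725%
α = realised − required = 5.3627% − 4.48725% = +0.88%

+0.88%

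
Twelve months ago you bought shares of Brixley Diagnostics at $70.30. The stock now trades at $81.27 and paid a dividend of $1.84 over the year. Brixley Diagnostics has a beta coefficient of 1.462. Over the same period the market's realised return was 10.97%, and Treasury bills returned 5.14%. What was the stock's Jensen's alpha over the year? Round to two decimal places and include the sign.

Realised HPR = (P1 + D1 − P0) / P0 = (81.27 + 1.84 − 70.30) / 70.30 = 12.81 / 70.30 = 18.2219%
MRP = 10.97% − 5.14% = 5.83%
CAPM required = R_f + β·MRP = 5.14% + 1.462 × 5.83% = 13.66346%
α = realised − required = 18.2219% − 13.66346% = +4.56%

+4.56%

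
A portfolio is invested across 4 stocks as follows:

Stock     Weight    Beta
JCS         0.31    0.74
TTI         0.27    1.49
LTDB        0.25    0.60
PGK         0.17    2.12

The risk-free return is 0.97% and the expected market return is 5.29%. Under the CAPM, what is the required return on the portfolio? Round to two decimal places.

β_P = Σ w_i β_i = 0.31×0.74 + 0.27×1.49 + 0.25×0.60 + 0.17×2.12 = 1.1421
MRP = 5.29% − 0.97% = 4.32%
E(R_P) = R_f + β_P × MRP = 0.97% + 1.1421 × 4.32% = 5.90%

5.90%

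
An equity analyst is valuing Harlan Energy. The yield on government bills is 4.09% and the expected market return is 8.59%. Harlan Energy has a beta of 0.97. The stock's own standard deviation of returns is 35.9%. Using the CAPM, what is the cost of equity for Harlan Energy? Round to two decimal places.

Market risk premium = E(R_m) − R_f = 8.59% − 4.09% = 4.50%
E(R) = R_f + β × MRP = 4.09% + 0.97 × 4.50% = 8.46%

8.46%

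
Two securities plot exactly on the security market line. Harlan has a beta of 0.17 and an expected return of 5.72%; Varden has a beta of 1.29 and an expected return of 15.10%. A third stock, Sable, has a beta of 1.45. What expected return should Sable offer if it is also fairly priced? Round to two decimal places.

MRP (SML slope) = (15.10% − 5.72%) / (1.29 − 0.17) = 9.38% / 1.12 = 8.3750%
R_f (intercept) = 5.72% − 0.17 × 8.3750% = 4.2963%
E(R_Sable) = R_f + β × MRP = 4.2963% + 1.45 × 8.3750% = 16.44%

16.44%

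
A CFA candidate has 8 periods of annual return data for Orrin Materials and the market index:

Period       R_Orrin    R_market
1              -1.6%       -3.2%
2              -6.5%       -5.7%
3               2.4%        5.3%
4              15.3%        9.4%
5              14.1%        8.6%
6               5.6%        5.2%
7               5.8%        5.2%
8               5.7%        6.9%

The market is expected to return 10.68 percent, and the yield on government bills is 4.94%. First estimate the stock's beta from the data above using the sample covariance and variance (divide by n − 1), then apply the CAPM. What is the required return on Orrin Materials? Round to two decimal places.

11.99%

Mean R_i = (-1.6 − 6.5 + 2.4 + 15.3 + 14.1 + 5.6 + 5.8 + 5.7) / 8 = 5.1000%
Mean R_m = (-3.2 − 5.7 + 5.3 + 9.4 + 8.6 + 5.2 + 5.2 + 6.9) / 8 = 3.9625%
Σ(R_i − R̄_i)(R_m − R̄_m) = 256.9100  ⇒  Cov = 256.9100 / 7 = 36.7014
Σ(R_m − R̄_m)² = 209.2188  ⇒  Var(R_m) = 209.2188 / 7 = 29.8884
β = Cov / Var(R_m) = 36.7014 / 29.8884 = 1.2279
MRP = 10.68% − 4.94% = 5.74%
E(R) = R_f + β × MRP = 4.94% + 1.2279 × 5.74% = 11.99%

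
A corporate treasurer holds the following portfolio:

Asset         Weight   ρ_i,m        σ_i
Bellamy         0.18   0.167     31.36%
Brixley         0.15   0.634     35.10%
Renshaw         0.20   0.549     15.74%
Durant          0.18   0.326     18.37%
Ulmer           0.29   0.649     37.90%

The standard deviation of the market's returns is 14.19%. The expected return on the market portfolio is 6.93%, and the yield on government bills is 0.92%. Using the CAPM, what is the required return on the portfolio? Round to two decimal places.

6.94%

β_Bellamy = 0.167 × 31.36% / 14.19% = 0.3691
β_Brixley = 0.634 × 35.10% / 14.19% = 1.5682
β_Renshaw = 0.549 × 15.74% / 14.19% = 0.6090
β_Durant = 0.326 × 18.37% / 14.19% = 0.4220
β_Ulmer = 0.649 × 37.90% / 14.19% = 1.7334
β_P = Σ w_i β_i = 0.18×0.3691 + 0.15×1.5682 + 0.20×0.6090 + 0.18×0.4220 + 0.29×1.7334 = 1.0021
MRP = 6.93% − 0.92% = 6.01%
E(R_P) = R_f + β_P × MRP = 0.92% + 1.0021 × 6.01% = 6.94%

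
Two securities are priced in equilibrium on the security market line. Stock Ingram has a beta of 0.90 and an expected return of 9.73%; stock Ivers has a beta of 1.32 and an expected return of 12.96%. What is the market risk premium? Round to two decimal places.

Both satisfy E(R) = R_f + β·MRP, so the slope of the SML is
MRP = (12.96% − 9.73%) / (1.32 − 0.90) = 3.23% / 0.42 = 7.6905%

7.69%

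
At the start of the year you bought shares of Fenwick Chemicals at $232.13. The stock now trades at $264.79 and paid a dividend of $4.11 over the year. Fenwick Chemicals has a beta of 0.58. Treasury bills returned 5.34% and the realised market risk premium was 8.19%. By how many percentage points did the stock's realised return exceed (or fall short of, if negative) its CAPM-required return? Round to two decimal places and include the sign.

Realised HPR = (P1 + D1 − P0) / P0 = (264.79 + 4.11 − 232.13) / 232.13 = 36.77 / 232.13 = 15.8403%
CAPM required = R_f + β·MRP = 5.34% + 0.58 × 8.19% = 10.0902%
α = realised − required = 15.8403% − 10.0902% = +5.75%

+5.75%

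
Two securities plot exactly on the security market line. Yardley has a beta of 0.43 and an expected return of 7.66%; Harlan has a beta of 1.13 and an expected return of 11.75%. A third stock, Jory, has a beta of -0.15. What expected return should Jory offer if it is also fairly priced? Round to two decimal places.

MRP (SML slope) = (11.75% − 7.66%) / (1.13 − 0.43) = 4.09% / 0.70 = 5.8429%
R_f (intercept) = 7.66% − 0.43 × 5.8429% = 5.1476%
E(R_Jory) = R_f + β × MRP = 5.1476% + -0.15 × 5.8429% = 4.27%

4.27%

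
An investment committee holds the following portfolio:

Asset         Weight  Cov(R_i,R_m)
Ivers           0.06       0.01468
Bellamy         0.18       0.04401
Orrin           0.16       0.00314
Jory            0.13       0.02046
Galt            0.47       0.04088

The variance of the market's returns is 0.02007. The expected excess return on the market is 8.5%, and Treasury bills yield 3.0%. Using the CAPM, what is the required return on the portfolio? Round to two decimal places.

β_Ivers = 0.01468 / 0.02007 = 0.7314
β_Bellamy = 0.04401 / 0.02007 = 2.1928
β_Orrin = 0.00314 / 0.02007 = 0.1565
β_Jory = 0.02046 / 0.02007 = 1.0194
β_Galt = 0.04088 / 0.02007 = 2.0369
β_P = Σ w_i β_i = 0.06×0.7314 + 0.18×2.1928 + 0.16×0.1565 + 0.13×1.0194 + 0.47×2.0369 = 1.5535
E(R_P) = R_f + β_P × MRP = 3.0% + 1.5535 × 8.5% = 16.20%

16.20%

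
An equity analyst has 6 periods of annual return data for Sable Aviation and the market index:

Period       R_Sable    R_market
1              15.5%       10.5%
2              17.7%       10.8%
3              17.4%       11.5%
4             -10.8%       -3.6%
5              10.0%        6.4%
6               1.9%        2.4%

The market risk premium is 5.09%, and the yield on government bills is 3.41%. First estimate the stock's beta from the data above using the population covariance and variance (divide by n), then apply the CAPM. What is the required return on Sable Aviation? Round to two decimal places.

12.95%

Mean R_i = (15.5 + 17.7 + 17.4 − 10.8 + 10.0 + 1.9) / 6 = 8.6167%
Mean R_m = (10.5 + 10.8 + 11.5 − 3.6 + 6.4 + 2.4) / 6 = 6.3333%
Σ(R_i − R̄_i)(R_m − R̄_m) = 334.0167  ⇒  Cov = 334.0167 / 6 = 55.6695
Σ(R_m − R̄_m)² = 178.1533  ⇒  Var(R_m) = 178.1533 / 6 = 29.6922
β = Cov / Var(R_m) = 55.6695 / 29.6922 = 1.8749
E(R) = R_f + β × MRP = 3.41% + 1.8749 × 5.09% = 12.95%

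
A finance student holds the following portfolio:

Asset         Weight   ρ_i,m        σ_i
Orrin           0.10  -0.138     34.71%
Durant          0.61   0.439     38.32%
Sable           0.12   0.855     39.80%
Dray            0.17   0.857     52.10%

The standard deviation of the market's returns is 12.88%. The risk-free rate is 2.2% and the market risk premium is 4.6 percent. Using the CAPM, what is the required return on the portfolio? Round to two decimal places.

9.86%

β_Orrin = -0.138 × 34.71% / 12.88% = -0.3719
β_Durant = 0.439 × 38.32% / 12.88% = 1.3061
β_Sable = 0.855 × 39.80% / 12.88% = 2.6420
β_Dray = 0.857 × 52.10% / 12.88% = 3.4666
β_P = Σ w_i β_i = 0.10×-0.3719 + 0.61×1.3061 + 0.12×2.6420 + 0.17×3.4666 = 1.6659
E(R_P) = R_f + β_P × MRP = 2.2% + 1.6659 × 4.6% = 9.86%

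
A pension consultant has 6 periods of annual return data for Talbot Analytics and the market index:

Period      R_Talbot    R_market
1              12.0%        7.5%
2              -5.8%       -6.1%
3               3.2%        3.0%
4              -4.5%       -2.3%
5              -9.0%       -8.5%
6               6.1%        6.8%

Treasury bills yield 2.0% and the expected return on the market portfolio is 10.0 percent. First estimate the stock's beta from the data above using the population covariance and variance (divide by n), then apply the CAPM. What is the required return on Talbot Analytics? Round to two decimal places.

11.31%

Mean R_i = (12.0 − 5.8 + 3.2 − 4.5 − 9.0 + 6.1) / 6 = 0.3333%
Mean R_m = (7.5 − 6.1 + 3.0 − 2.3 − 8.5 + 6.8) / 6 = 0.0667%
Σ(R_i − R̄_i)(R_m − R̄_m) = 263.1767  ⇒  Cov = 263.1767 / 6 = 43.8628
Σ(R_m − R̄_m)² = 226.2133  ⇒  Var(R_m) = 226.2133 / 6 = 37.7022
β = Cov / Var(R_m) = 43.8628 / 37.7022 = 1.1634
MRP = 10.0% − 2.0% = 8.00%
E(R) = R_f + β × MRP = 2.0% + 1.1634 × 8.0% = 11.31%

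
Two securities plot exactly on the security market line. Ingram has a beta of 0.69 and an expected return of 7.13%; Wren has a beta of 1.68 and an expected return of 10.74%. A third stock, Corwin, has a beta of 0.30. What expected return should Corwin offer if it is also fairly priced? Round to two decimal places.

5.71%

MRP (SML slope) = (10.74% − 7.13%) / (1.68 − 0.69) = 3.61% / 0.99 = 3.6465%
R_f (intercept) = 7.13% − 0.69 × 3.6465% = 4.6139%
E(R_Corwin) = R_f + β × MRP = 4.6139% + 0.30 × 3.6465% = 5.71%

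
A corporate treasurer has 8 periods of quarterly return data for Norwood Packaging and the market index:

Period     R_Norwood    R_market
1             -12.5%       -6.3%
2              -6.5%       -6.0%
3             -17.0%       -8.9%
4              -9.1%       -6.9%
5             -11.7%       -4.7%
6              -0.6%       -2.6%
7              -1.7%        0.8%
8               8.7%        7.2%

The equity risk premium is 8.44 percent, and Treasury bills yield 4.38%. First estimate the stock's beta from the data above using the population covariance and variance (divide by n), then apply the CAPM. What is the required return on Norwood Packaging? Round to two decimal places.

16.69%

Mean R_i = (-12.5 − 6.5 − 17.0 − 9.1 − 11.7 − 0.6 − 1.7 + 8.7) / 8 = -6.3000%
Mean R_m = (-6.3 − 6.0 − 8.9 − 6.9 − 4.7 − 2.6 + 0.8 + 7.2) / 8 = -3.4250%
Σ(R_i − R̄_i)(R_m − R̄_m) = 277.0500  ⇒  Cov = 277.0500 / 8 = 34.6313
Σ(R_m − R̄_m)² = 189.9950  ⇒  Var(R_m) = 189.9950 / 8 = 23.7494
β = Cov / Var(R_m) = 34.6313 / 23.7494 = 1.4582
E(R) = R_f + β × MRP = 4.38% + 1.4582 × 8.44% = 16.69%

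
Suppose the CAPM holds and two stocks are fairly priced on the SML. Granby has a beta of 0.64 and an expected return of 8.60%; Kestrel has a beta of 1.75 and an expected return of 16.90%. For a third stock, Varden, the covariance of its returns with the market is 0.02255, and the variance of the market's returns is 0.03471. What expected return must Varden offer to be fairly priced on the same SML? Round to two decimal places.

8.67%

MRP = (16.90% − 8.60%) / (1.75 − 0.64) = 7.4775%
R_f = 8.60% − 0.64 × 7.4775% = 3.8144%
β_Varden = Cov / Var(R_m) = 0.02255 / 0.03471 = 0.6497
E(R_Varden) = R_f + β × MRP = 3.8144% + 0.6497 × 7.4775% = 8.67%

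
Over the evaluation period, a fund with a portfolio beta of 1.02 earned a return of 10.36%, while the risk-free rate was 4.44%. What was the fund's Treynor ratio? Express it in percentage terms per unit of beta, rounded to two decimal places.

Treynor = (R_P − R_f) / β_P = (10.36% − 4.44%) / 1.0200 = 5.92% / 1.0200 = 5.80%

5.80%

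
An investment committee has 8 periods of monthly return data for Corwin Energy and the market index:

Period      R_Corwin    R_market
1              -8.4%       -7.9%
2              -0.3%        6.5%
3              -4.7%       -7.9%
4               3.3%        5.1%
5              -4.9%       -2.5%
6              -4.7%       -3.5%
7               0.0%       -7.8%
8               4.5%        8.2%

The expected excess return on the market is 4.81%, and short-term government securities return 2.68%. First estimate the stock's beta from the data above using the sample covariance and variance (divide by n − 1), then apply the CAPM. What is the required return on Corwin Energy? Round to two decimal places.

5.11%

Mean R_i = (-8.4 − 0.3 − 4.7 + 3.3 − 4.9 − 4.7 + 0.0 + 4.5) / 8 = -1.9000%
Mean R_m = (-7.9 + 6.5 − 7.9 + 5.1 − 2.5 − 3.5 − 7.8 + 8.2) / 8 = -1.2250%
Σ(R_i − R̄_i)(R_m − R̄_m) = 165.3500  ⇒  Cov = 165.3500 / 7 = 23.6214
Σ(R_m − R̄_m)² = 327.6550  ⇒  Var(R_m) = 327.6550 / 7 = 46.8079
β = Cov / Var(R_m) = 23.6214 / 46.8079 = 0.5046
E(R) = R_f + β × MRP = 2.68% + 0.5046 × 4.81% = 5.11%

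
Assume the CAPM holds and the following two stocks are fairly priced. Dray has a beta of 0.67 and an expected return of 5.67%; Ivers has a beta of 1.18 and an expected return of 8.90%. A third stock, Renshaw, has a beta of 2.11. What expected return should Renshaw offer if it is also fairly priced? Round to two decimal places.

MRP (SML slope) = (8.90% − 5.67%) / (1.18 − 0.67) = 3.23% / 0.51 = 6.3333%
R_f (intercept) = 5.67% − 0.67 × 6.3333% = 1.4267%
E(R_Renshaw) = R_f + β × MRP = 1.4267% + 2.11 × 6.3333% = 14.79%

14.79%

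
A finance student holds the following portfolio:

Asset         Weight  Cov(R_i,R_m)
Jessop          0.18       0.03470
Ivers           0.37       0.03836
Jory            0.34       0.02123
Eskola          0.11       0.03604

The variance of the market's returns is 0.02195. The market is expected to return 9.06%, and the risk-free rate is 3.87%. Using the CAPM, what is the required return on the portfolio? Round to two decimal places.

β_Jessop = 0.03470 / 0.02195 = 1.5809
β_Ivers = 0.03836 / 0.02195 = 1.7476
β_Jory = 0.02123 / 0.02195 = 0.9672
β_Eskola = 0.03604 / 0.02195 = 1.6419
β_P = Σ w_i β_i = 0.18×1.5809 + 0.37×1.7476 + 0.34×0.9672 + 0.11×1.6419 = 1.4406
MRP = 9.06% − 3.87% = 5.19%
E(R_P) = R_f + β_P × MRP = 3.87% + 1.4406 × 5.19% = 11.35%

11.35%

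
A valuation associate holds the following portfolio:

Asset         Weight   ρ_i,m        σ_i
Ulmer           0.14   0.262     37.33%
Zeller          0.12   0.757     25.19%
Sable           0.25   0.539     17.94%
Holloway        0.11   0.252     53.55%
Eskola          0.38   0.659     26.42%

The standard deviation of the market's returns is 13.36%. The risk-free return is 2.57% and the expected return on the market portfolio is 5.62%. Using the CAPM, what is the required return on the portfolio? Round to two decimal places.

β_Ulmer = 0.262 × 37.33% / 13.36% = 0.7321
β_Zeller = 0.757 × 25.19% / 13.36% = 1.4273
β_Sable = 0.539 × 17.94% / 13.36% = 0.7238
β_Holloway = 0.252 × 53.55% / 13.36% = 1.0101
β_Eskola = 0.659 × 26.42% / 13.36% = 1.3032
β_P = Σ w_i β_i = 0.14×0.7321 + 0.12×1.4273 + 0.25×0.7238 + 0.11×1.0101 + 0.38×1.3032 = 1.0610
MRP = 5.62% − 2.57% = 3.05%
E(R_P) = R_f + β_P × MRP = 2.57% + 1.0610 × 3.05% = 5.81%

5.81%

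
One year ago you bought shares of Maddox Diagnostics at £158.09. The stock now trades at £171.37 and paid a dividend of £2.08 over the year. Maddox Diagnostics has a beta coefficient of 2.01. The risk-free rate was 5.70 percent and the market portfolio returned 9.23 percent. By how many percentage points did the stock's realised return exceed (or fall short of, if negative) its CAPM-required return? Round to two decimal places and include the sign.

Realised HPR = (P1 + D1 − P0) / P0 = (171.37 + 2.08 − 158.09) / 158.09 = 15.36 / 158.09 = 9.7160%
MRP = 9.23% − 5.70% = 3.53%
CAPM required = R_f + β·MRP = 5.70% + 2.01 × 3.53% = 12.7953%
α = realised − required = 9.7160% − 12.7953% = -3.08%

-3.08%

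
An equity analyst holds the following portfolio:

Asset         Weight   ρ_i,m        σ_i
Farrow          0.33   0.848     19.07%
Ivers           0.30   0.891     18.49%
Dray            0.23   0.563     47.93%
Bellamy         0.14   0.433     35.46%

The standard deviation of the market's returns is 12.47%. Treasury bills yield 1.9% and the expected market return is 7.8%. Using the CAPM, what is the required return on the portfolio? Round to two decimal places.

10.72%

β_Farrow = 0.848 × 19.07% / 12.47% = 1.2968
β_Ivers = 0.891 × 18.49% / 12.47% = 1.3211
β_Dray = 0.563 × 47.93% / 12.47% = 2.1640
β_Bellamy = 0.433 × 35.46% / 12.47% = 1.2313
β_P = Σ w_i β_i = 0.33×1.2968 + 0.30×1.3211 + 0.23×2.1640 + 0.14×1.2313 = 1.4944
MRP = 7.8% − 1.9% = 5.90%
E(R_P) = R_f + β_P × MRP = 1.9% + 1.4944 × 5.9% = 10.72%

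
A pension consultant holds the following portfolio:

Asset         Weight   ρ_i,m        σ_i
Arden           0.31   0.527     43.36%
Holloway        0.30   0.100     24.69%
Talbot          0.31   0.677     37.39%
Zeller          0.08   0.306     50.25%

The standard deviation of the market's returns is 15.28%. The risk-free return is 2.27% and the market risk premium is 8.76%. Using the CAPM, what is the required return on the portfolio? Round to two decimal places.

11.96%

β_Arden = 0.527 × 43.36% / 15.28% = 1.4955
β_Holloway = 0.100 × 24.69% / 15.28% = 0.1616
β_Talbot = 0.677 × 37.39% / 15.28% = 1.6566
β_Zeller = 0.306 × 50.25% / 15.28% = 1.0063
β_P = Σ w_i β_i = 0.31×1.4955 + 0.30×0.1616 + 0.31×1.6566 + 0.08×1.0063 = 1.1061
E(R_P) = R_f + β_P × MRP = 2.27% + 1.1061 × 8.76% = 11.96%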